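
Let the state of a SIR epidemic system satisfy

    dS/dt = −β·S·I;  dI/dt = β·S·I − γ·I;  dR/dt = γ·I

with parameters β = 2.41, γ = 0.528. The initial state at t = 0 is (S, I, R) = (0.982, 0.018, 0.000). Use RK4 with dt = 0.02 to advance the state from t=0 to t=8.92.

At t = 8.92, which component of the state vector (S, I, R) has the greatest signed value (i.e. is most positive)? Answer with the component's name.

t=0.000: state=(0.982, 0.018, 0.000)
step 1 (dt=0.02): k1=(-0.043, 0.033, 0.010), k2=(-0.043, 0.034, 0.010), k3=(-0.043, 0.034, 0.010), k4=(-0.044, 0.034, 0.010); state += dt/6·(k1+2k2+2k3+k4)
t=0.020: state=(0.981, 0.019, 0.000)
t=0.040: state=(0.980, 0.019, 0.000)
t=0.060: state=(0.979, 0.020, 0.001)
continuing one RK4 step at a time; state shown every 25 steps (Δt=0.5):
t=0.500: state=(0.948, 0.044, 0.008)
t=1.000: state=(0.871, 0.103, 0.026)
t=1.500: state=(0.726, 0.208, 0.066)
t=2.000: state=(0.522, 0.339, 0.138)
t=2.500: state=(0.326, 0.433, 0.242)
t=3.000: state=(0.190, 0.450, 0.360)
t=3.500: state=(0.113, 0.413, 0.475)
t=4.000: state=(0.071, 0.353, 0.576)
t=4.500: state=(0.048, 0.291, 0.661)
t=5.000: state=(0.035, 0.235, 0.730)
t=5.500: state=(0.027, 0.187, 0.786)
t=6.000: state=(0.022, 0.148, 0.830)
t=6.500: state=(0.019, 0.117, 0.864)
t=7.000: state=(0.017, 0.091, 0.892)
t=7.500: state=(0.015, 0.072, 0.913)
t=8.000: state=(0.014, 0.056, 0.930)
t=8.500: state=(0.013, 0.044, 0.943)
t=8.920: state=(0.013, 0.035, 0.952)
compare at T: S=0.013, I=0.035, R=0.952

largest component: R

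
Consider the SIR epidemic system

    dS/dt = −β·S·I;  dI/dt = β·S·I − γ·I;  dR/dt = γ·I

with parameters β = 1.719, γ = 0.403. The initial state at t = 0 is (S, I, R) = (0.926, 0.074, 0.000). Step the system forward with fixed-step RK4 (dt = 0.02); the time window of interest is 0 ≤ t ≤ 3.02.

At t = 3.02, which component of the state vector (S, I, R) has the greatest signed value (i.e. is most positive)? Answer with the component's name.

t=0.000: state=(0.926, 0.074, 0.000)
step 1 (dt=0.02): k1=(-0.118, 0.088, 0.030), k2=(-0.119, 0.089, 0.030), k3=(-0.119, 0.089, 0.030), k4=(-0.120, 0.090, 0.031); state += dt/6·(k1+2k2+2k3+k4)
t=0.020: state=(0.924, 0.076, 0.001)
t=0.040: state=(0.921, 0.078, 0.001)
t=0.060: state=(0.919, 0.079, 0.002)
continuing one RK4 step at a time; state shown every 5 steps (Δt=0.1):
t=0.100: state=(0.914, 0.083, 0.003)
t=0.200: state=(0.900, 0.093, 0.007)
t=0.300: state=(0.885, 0.105, 0.011)
t=0.400: state=(0.868, 0.117, 0.015)
t=0.500: state=(0.850, 0.130, 0.020)
t=0.600: state=(0.830, 0.144, 0.026)
t=0.700: state=(0.809, 0.160, 0.032)
t=0.800: state=(0.786, 0.176, 0.039)
t=0.900: state=(0.761, 0.193, 0.046)
t=1.000: state=(0.735, 0.211, 0.054)
t=1.100: state=(0.708, 0.229, 0.063)
t=1.200: state=(0.679, 0.248, 0.073)
t=1.300: state=(0.650, 0.267, 0.083)
t=1.400: state=(0.620, 0.286, 0.094)
t=1.500: state=(0.589, 0.305, 0.106)
t=1.600: state=(0.558, 0.323, 0.119)
t=1.700: state=(0.527, 0.341, 0.132)
t=1.800: state=(0.496, 0.357, 0.146)
t=1.900: state=(0.466, 0.373, 0.161)
t=2.000: state=(0.437, 0.387, 0.176)
t=2.100: state=(0.408, 0.400, 0.192)
t=2.200: state=(0.381, 0.411, 0.208)
t=2.300: state=(0.354, 0.420, 0.225)
t=2.400: state=(0.330, 0.428, 0.242)
t=2.500: state=(0.306, 0.434, 0.260)
t=2.600: state=(0.284, 0.439, 0.277)
t=2.700: state=(0.263, 0.442, 0.295)
t=2.800: state=(0.244, 0.443, 0.313)
t=2.900: state=(0.226, 0.443, 0.331)
t=3.000: state=(0.209, 0.442, 0.349)
t=3.020: state=(0.206, 0.442, 0.352)
compare at T: S=0.206, I=0.442, R=0.352

largest component: I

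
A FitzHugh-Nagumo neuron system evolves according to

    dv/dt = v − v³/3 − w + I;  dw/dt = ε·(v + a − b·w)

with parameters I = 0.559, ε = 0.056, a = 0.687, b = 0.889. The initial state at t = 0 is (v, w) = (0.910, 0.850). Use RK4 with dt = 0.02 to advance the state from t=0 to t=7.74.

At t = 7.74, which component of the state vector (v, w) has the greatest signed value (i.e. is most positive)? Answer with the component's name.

t=0.000: state=(0.910, 0.850)
step 1 (dt=0.02): k1=(0.368, 0.047), k2=(0.368, 0.047), k3=(0.368, 0.047), k4=(0.368, 0.047); state += dt/6·(k1+2k2+2k3+k4)
t=0.020: state=(0.917, 0.851)
t=0.040: state=(0.925, 0.852)
t=0.060: state=(0.932, 0.853)
continuing one RK4 step at a time; state shown every 25 steps (Δt=0.5):
t=0.500: state=(1.090, 0.876)
t=1.000: state=(1.242, 0.906)
t=1.500: state=(1.344, 0.938)
t=2.000: state=(1.400, 0.972)
t=2.500: state=(1.421, 1.006)
t=3.000: state=(1.421, 1.040)
t=3.500: state=(1.407, 1.073)
t=4.000: state=(1.387, 1.104)
t=4.500: state=(1.361, 1.134)
t=5.000: state=(1.333, 1.162)
t=5.500: state=(1.302, 1.189)
t=6.000: state=(1.269, 1.214)
t=6.500: state=(1.234, 1.238)
t=7.000: state=(1.198, 1.260)
t=7.500: state=(1.158, 1.281)
t=7.740: state=(1.138, 1.290)
compare at T: v=1.138, w=1.290

largest component: w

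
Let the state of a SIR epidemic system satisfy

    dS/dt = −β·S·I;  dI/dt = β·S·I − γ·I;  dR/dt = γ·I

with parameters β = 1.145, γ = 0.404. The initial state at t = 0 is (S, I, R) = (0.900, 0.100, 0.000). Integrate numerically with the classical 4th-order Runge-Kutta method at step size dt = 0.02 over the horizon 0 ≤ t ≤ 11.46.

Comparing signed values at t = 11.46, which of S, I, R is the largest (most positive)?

t=0.000: state=(0.900, 0.100, 0.000)
step 1 (dt=0.02): k1=(-0.103, 0.063, 0.040), k2=(-0.104, 0.063, 0.041), k3=(-0.104, 0.063, 0.041), k4=(-0.104, 0.063, 0.041); state += dt/6·(k1+2k2+2k3+k4)
t=0.020: state=(0.898, 0.101, 0.001)
t=0.040: state=(0.896, 0.103, 0.002)
t=0.060: state=(0.894, 0.104, 0.002)
continuing one RK4 step at a time; state shown every 25 steps (Δt=0.5):
t=0.500: state=(0.842, 0.135, 0.024)
t=1.000: state=(0.771, 0.175, 0.055)
t=1.500: state=(0.689, 0.217, 0.094)
t=2.000: state=(0.602, 0.256, 0.142)
t=2.500: state=(0.515, 0.288, 0.197)
t=3.000: state=(0.433, 0.309, 0.258)
t=3.500: state=(0.362, 0.317, 0.321)
t=4.000: state=(0.302, 0.313, 0.385)
t=4.500: state=(0.254, 0.299, 0.447)
t=5.000: state=(0.215, 0.280, 0.505)
t=5.500: state=(0.184, 0.256, 0.560)
t=6.000: state=(0.160, 0.231, 0.609)
t=6.500: state=(0.141, 0.206, 0.653)
t=7.000: state=(0.127, 0.181, 0.692)
t=7.500: state=(0.115, 0.159, 0.726)
t=8.000: state=(0.106, 0.138, 0.756)
t=8.500: state=(0.098, 0.120, 0.782)
t=9.000: state=(0.092, 0.103, 0.805)
t=9.500: state=(0.087, 0.089, 0.824)
t=10.000: state=(0.083, 0.076, 0.841)
t=10.500: state=(0.080, 0.065, 0.855)
t=11.000: state=(0.077, 0.056, 0.867)
t=11.460: state=(0.075, 0.048, 0.877)
compare at T: S=0.075, I=0.048, R=0.877

largest component: R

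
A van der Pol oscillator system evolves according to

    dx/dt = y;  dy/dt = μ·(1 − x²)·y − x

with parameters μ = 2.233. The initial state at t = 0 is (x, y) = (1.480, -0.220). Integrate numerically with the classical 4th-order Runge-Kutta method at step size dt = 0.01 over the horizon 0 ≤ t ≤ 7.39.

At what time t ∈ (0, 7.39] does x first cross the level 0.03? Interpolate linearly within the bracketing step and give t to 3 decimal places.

t = 1.597

t=0.000: state=(1.480, -0.220)
step 1 (dt=0.01): k1=(-0.220, -0.895), k2=(-0.224, -0.884), k3=(-0.224, -0.884), k4=(-0.229, -0.873); state += dt/6·(k1+2k2+2k3+k4)
t=0.010: state=(1.478, -0.229)
t=0.020: state=(1.475, -0.237)
t=0.030: state=(1.473, -0.246)
continuing one RK4 step at a time; state shown every 25 steps (Δt=0.25):
t=0.250: state=(1.402, -0.393)
t=0.500: state=(1.287, -0.523)
t=0.750: state=(1.139, -0.670)
t=1.000: state=(0.946, -0.893)
t=1.250: state=(0.677, -1.299)
t=1.500: state=(0.261, -2.132)
t=1.590: state=(0.049, -2.608)
next step: t=1.600: state=(0.022, -2.667) — x has crossed 0.03
linear interpolation between t=1.590 (0.04873) and t=1.600 (0.02236) → t≈1.597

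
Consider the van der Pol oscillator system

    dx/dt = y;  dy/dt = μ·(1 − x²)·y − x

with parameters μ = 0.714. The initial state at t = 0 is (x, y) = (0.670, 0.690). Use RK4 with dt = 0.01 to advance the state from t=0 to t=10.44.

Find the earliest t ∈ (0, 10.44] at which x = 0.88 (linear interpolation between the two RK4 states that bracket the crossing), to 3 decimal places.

t=0.000: state=(0.670, 0.690)
step 1 (dt=0.01): k1=(0.690, -0.398), k2=(0.688, -0.405), k3=(0.688, -0.405), k4=(0.686, -0.412); state += dt/6·(k1+2k2+2k3+k4)
t=0.010: state=(0.677, 0.686)
t=0.020: state=(0.684, 0.682)
t=0.030: state=(0.691, 0.677)
t=0.350: state=(0.878, 0.476)
next step: t=0.360: state=(0.883, 0.468) — x has crossed 0.88
linear interpolation between t=0.350 (0.87817) and t=0.360 (0.88289) → t≈0.354

t = 0.354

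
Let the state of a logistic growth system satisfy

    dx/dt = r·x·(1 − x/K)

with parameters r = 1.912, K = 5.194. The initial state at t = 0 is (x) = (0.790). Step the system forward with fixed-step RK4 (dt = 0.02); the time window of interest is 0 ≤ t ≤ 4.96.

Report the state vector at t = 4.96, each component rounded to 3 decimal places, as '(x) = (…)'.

t=0.000: state=(0.790)
step 1 (dt=0.02): k1=(1.281), k2=(1.298), k3=(1.298), k4=(1.315); state += dt/6·(k1+2k2+2k3+k4)
t=0.020: state=(0.816)
t=0.040: state=(0.843)
t=0.060: state=(0.870)
continuing one RK4 step at a time; state shown every 10 steps (Δt=0.2):
t=0.200: state=(1.081)
t=0.400: state=(1.445)
t=0.600: state=(1.875)
t=0.800: state=(2.353)
t=1.000: state=(2.848)
t=1.200: state=(3.325)
t=1.400: state=(3.754)
t=1.600: state=(4.117)
t=1.800: state=(4.407)
t=2.000: state=(4.630)
t=2.200: state=(4.796)
t=2.400: state=(4.915)
t=2.600: state=(5.001)
t=2.800: state=(5.061)
t=3.000: state=(5.102)
t=3.200: state=(5.131)
t=3.400: state=(5.151)
t=3.600: state=(5.164)
t=3.800: state=(5.174)
t=4.000: state=(5.180)
t=4.200: state=(5.185)
t=4.400: state=(5.188)
t=4.600: state=(5.190)
t=4.800: state=(5.191)
t=4.960: state=(5.192)

(x) = (5.192)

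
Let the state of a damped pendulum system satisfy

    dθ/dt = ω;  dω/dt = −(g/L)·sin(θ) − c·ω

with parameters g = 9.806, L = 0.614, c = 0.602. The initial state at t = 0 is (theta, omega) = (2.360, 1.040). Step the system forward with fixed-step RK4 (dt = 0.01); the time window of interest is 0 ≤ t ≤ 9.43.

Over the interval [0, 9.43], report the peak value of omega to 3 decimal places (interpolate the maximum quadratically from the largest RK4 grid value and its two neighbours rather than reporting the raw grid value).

max omega = 5.038

t=0.000: state=(2.360, 1.040)
step 1 (dt=0.01): k1=(1.040, -11.876), k2=(0.981, -11.781), k3=(0.981, -11.785), k4=(0.922, -11.693); state += dt/6·(k1+2k2+2k3+k4)
t=0.010: state=(2.370, 0.922)
t=0.020: state=(2.378, 0.806)
t=0.030: state=(2.386, 0.692)
continuing one RK4 step at a time; state shown every 50 steps (Δt=0.5):
t=0.500: state=(1.476, -4.818)
t=1.000: state=(-1.290, -3.183)
t=1.500: state=(-0.875, 4.294)
t=2.000: state=(1.113, 1.360)
t=2.500: state=(0.170, -3.932)
t=3.000: state=(-0.873, 0.755)
t=3.500: state=(0.356, 2.465)
t=4.000: state=(0.430, -2.007)
t=4.500: state=(-0.522, -0.568)
t=5.000: state=(0.020, 1.872)
t=5.500: state=(0.370, -0.795)
t=6.000: state=(-0.263, -0.843)
t=6.500: state=(-0.095, 1.167)
t=7.000: state=(0.259, -0.173)
t=7.500: state=(-0.109, -0.743)
t=8.000: state=(-0.116, 0.644)
t=8.500: state=(0.161, 0.101)
t=9.000: state=(-0.027, -0.547)
t=9.430: state=(-0.118, 0.197)
largest grid value and its neighbours: omega(1.630)=5.03114, omega(1.640)=5.03746, omega(1.650)=5.03589
parabola through these three points peaks at t≈1.643 with omega≈5.03782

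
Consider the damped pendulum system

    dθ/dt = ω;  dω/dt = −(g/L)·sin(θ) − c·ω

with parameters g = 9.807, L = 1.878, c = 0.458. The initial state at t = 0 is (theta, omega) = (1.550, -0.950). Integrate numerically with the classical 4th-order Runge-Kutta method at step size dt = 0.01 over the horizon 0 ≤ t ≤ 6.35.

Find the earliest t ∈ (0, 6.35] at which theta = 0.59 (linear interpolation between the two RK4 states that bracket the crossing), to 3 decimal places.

t = 0.488

t=0.000: state=(1.550, -0.950)
step 1 (dt=0.01): k1=(-0.950, -4.786), k2=(-0.974, -4.774), k3=(-0.974, -4.774), k4=(-0.998, -4.763); state += dt/6·(k1+2k2+2k3+k4)
t=0.010: state=(1.540, -0.998)
t=0.020: state=(1.530, -1.045)
t=0.030: state=(1.519, -1.093)
continuing one RK4 step at a time; state shown every 25 steps (Δt=0.25):
t=0.250: state=(1.170, -2.051)
t=0.480: state=(0.611, -2.726)
next step: t=0.490: state=(0.584, -2.743) — theta has crossed 0.59
linear interpolation between t=0.480 (0.61150) and t=0.490 (0.58415) → t≈0.488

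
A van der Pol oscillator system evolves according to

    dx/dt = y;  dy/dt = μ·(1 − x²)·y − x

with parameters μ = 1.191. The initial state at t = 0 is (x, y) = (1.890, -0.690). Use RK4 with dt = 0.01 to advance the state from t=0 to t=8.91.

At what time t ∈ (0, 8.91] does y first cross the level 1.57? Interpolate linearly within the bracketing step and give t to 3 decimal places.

t=0.000: state=(1.890, -0.690)
step 1 (dt=0.01): k1=(-0.690, 0.224), k2=(-0.689, 0.213), k3=(-0.689, 0.213), k4=(-0.688, 0.203); state += dt/6·(k1+2k2+2k3+k4)
t=0.010: state=(1.883, -0.688)
t=0.020: state=(1.876, -0.686)
t=0.030: state=(1.869, -0.684)
continuing one RK4 step at a time; state shown every 50 steps (Δt=0.5):
t=0.500: state=(1.543, -0.741)
t=1.000: state=(1.115, -1.012)
t=1.500: state=(0.466, -1.685)
t=2.000: state=(-0.678, -2.856)
t=2.500: state=(-1.848, -1.198)
t=3.000: state=(-1.992, 0.253)
t=3.500: state=(-1.778, 0.548)
t=4.000: state=(-1.458, 0.741)
t=4.500: state=(-1.013, 1.079)
t=4.850: state=(-0.561, 1.555)
next step: t=4.860: state=(-0.545, 1.573) — y has crossed 1.57
linear interpolation between t=4.850 (1.55469) and t=4.860 (1.57315) → t≈4.858

t = 4.858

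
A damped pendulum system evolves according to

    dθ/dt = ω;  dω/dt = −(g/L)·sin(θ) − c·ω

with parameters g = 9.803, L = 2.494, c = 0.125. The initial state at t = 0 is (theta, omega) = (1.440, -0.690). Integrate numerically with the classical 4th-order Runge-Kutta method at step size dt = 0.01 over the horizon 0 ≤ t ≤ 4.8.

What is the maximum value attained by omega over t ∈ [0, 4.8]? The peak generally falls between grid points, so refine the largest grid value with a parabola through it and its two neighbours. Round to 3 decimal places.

t=0.000: state=(1.440, -0.690)
step 1 (dt=0.01): k1=(-0.690, -3.811), k2=(-0.709, -3.807), k3=(-0.709, -3.807), k4=(-0.728, -3.802); state += dt/6·(k1+2k2+2k3+k4)
t=0.010: state=(1.433, -0.728)
t=0.020: state=(1.425, -0.766)
t=0.030: state=(1.418, -0.804)
continuing one RK4 step at a time; state shown every 20 steps (Δt=0.2):
t=0.200: state=(1.227, -1.428)
t=0.400: state=(0.875, -2.067)
t=0.600: state=(0.415, -2.483)
t=0.800: state=(-0.094, -2.544)
t=1.000: state=(-0.577, -2.224)
t=1.200: state=(-0.965, -1.625)
t=1.400: state=(-1.218, -0.894)
t=1.600: state=(-1.320, -0.128)
t=1.800: state=(-1.270, 0.625)
t=2.000: state=(-1.073, 1.327)
t=2.200: state=(-0.747, 1.909)
t=2.400: state=(-0.325, 2.259)
t=2.600: state=(0.134, 2.276)
t=2.800: state=(0.562, 1.952)
t=3.000: state=(0.899, 1.383)
t=3.200: state=(1.107, 0.690)
t=3.400: state=(1.173, -0.036)
t=3.600: state=(1.094, -0.742)
t=3.800: state=(0.881, -1.375)
t=4.000: state=(0.555, -1.853)
t=4.200: state=(0.156, -2.078)
t=4.400: state=(-0.255, -1.987)
t=4.600: state=(-0.619, -1.606)
t=4.800: state=(-0.885, -1.032)
largest grid value and its neighbours: omega(2.500)=2.31235, omega(2.510)=2.31277, omega(2.520)=2.31229
parabola through these three points peaks at t≈2.510 with omega≈2.31277

max omega = 2.313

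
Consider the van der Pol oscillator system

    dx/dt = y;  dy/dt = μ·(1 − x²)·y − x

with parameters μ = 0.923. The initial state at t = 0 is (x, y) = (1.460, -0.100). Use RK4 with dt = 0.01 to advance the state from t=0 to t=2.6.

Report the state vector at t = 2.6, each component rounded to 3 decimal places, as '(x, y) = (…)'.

(x, y) = (-1.909, -0.420)

t=0.000: state=(1.460, -0.100)
step 1 (dt=0.01): k1=(-0.100, -1.356), k2=(-0.107, -1.348), k3=(-0.107, -1.348), k4=(-0.113, -1.341); state += dt/6·(k1+2k2+2k3+k4)
t=0.010: state=(1.459, -0.113)
t=0.020: state=(1.458, -0.127)
t=0.030: state=(1.456, -0.140)
continuing one RK4 step at a time; state shown every 10 steps (Δt=0.1):
t=0.100: state=(1.443, -0.228)
t=0.200: state=(1.415, -0.344)
t=0.300: state=(1.375, -0.449)
t=0.400: state=(1.325, -0.546)
t=0.500: state=(1.266, -0.638)
t=0.600: state=(1.198, -0.729)
t=0.700: state=(1.120, -0.820)
t=0.800: state=(1.033, -0.915)
t=0.900: state=(0.937, -1.017)
t=1.000: state=(0.830, -1.127)
t=1.100: state=(0.711, -1.248)
t=1.200: state=(0.580, -1.383)
t=1.300: state=(0.434, -1.534)
t=1.400: state=(0.272, -1.700)
t=1.500: state=(0.094, -1.877)
t=1.600: state=(-0.103, -2.058)
t=1.700: state=(-0.317, -2.225)
t=1.800: state=(-0.547, -2.353)
t=1.900: state=(-0.786, -2.408)
t=2.000: state=(-1.025, -2.357)
t=2.100: state=(-1.253, -2.179)
t=2.200: state=(-1.457, -1.885)
t=2.300: state=(-1.627, -1.514)
t=2.400: state=(-1.759, -1.117)
t=2.500: state=(-1.851, -0.743)
t=2.600: state=(-1.909, -0.420)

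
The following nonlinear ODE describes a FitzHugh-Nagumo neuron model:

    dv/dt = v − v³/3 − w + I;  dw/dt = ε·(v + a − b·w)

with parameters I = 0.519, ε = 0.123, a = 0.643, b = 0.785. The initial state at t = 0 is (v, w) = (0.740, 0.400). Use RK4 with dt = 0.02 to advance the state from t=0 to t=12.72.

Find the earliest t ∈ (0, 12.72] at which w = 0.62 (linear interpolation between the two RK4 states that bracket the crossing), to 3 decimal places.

t=0.000: state=(0.740, 0.400)
step 1 (dt=0.02): k1=(0.724, 0.131), k2=(0.726, 0.132), k3=(0.726, 0.132), k4=(0.728, 0.133); state += dt/6·(k1+2k2+2k3+k4)
t=0.020: state=(0.755, 0.403)
t=0.040: state=(0.769, 0.405)
t=0.060: state=(0.784, 0.408)
continuing one RK4 step at a time; state shown every 25 steps (Δt=0.5):
t=0.500: state=(1.107, 0.475)
t=1.000: state=(1.397, 0.567)
t=1.260: state=(1.491, 0.619)
next step: t=1.280: state=(1.497, 0.623) — w has crossed 0.62
linear interpolation between t=1.260 (0.61941) and t=1.280 (0.62347) → t≈1.263

t = 1.263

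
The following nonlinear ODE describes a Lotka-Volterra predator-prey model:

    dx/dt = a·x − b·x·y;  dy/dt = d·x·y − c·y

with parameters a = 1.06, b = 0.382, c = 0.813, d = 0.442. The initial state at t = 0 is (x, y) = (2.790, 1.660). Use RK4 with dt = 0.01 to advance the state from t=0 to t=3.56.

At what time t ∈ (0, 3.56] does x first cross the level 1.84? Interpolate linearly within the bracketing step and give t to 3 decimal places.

t=0.000: state=(2.790, 1.660)
step 1 (dt=0.01): k1=(1.188, 0.697), k2=(1.187, 0.703), k3=(1.187, 0.703), k4=(1.186, 0.709); state += dt/6·(k1+2k2+2k3+k4)
t=0.010: state=(2.802, 1.667)
t=0.020: state=(2.814, 1.674)
t=0.030: state=(2.826, 1.681)
continuing one RK4 step at a time; state shown every 20 steps (Δt=0.2):
t=0.200: state=(3.020, 1.824)
t=0.400: state=(3.222, 2.044)
t=0.600: state=(3.372, 2.326)
t=0.800: state=(3.445, 2.673)
t=1.000: state=(3.419, 3.080)
t=1.200: state=(3.285, 3.523)
t=1.400: state=(3.050, 3.965)
t=1.600: state=(2.742, 4.355)
t=1.800: state=(2.402, 4.647)
t=2.000: state=(2.067, 4.811)
t=2.140: state=(1.851, 4.846)
next step: t=2.150: state=(1.837, 4.846) — x has crossed 1.84
linear interpolation between t=2.140 (1.85134) and t=2.150 (1.83674) → t≈2.148

t = 2.148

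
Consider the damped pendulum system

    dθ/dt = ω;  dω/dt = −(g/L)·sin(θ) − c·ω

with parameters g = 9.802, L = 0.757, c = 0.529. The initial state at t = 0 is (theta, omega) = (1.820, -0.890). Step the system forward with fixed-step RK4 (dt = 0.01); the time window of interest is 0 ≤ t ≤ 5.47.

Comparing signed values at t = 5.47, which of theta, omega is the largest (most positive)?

t=0.000: state=(1.820, -0.890)
step 1 (dt=0.01): k1=(-0.890, -12.078), k2=(-0.950, -12.060), k3=(-0.950, -12.061), k4=(-1.011, -12.044); state += dt/6·(k1+2k2+2k3+k4)
t=0.010: state=(1.810, -1.011)
t=0.020: state=(1.800, -1.131)
t=0.030: state=(1.788, -1.251)
continuing one RK4 step at a time; state shown every 20 steps (Δt=0.2):
t=0.200: state=(1.405, -3.233)
t=0.400: state=(0.567, -4.924)
t=0.600: state=(-0.423, -4.563)
t=0.800: state=(-1.131, -2.344)
t=1.000: state=(-1.340, 0.241)
t=1.200: state=(-1.054, 2.527)
t=1.400: state=(-0.388, 3.897)
t=1.600: state=(0.382, 3.480)
t=1.800: state=(0.905, 1.604)
t=2.000: state=(1.002, -0.612)
t=2.200: state=(0.687, -2.424)
t=2.400: state=(0.107, -3.131)
t=2.600: state=(-0.463, -2.343)
t=2.800: state=(-0.768, -0.631)
t=3.000: state=(-0.713, 1.142)
t=3.200: state=(-0.353, 2.302)
t=3.400: state=(0.131, 2.330)
t=3.600: state=(0.506, 1.282)
t=3.800: state=(0.615, -0.206)
t=4.000: state=(0.440, -1.462)
t=4.200: state=(0.082, -1.957)
t=4.400: state=(-0.278, -1.494)
t=4.600: state=(-0.473, -0.398)
t=4.800: state=(-0.433, 0.760)
t=5.000: state=(-0.200, 1.469)
t=5.200: state=(0.104, 1.431)
t=5.400: state=(0.328, 0.730)
t=5.470: state=(0.367, 0.398)
compare at T: theta=0.367, omega=0.398

largest component: omega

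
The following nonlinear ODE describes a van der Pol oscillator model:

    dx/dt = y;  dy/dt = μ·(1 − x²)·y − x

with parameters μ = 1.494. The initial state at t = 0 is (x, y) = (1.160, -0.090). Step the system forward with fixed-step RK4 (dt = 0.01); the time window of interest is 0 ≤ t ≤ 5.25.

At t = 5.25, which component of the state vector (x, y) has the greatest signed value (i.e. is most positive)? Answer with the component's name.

largest component: y

t=0.000: state=(1.160, -0.090)
step 1 (dt=0.01): k1=(-0.090, -1.114), k2=(-0.096, -1.110), k3=(-0.096, -1.110), k4=(-0.101, -1.107); state += dt/6·(k1+2k2+2k3+k4)
t=0.010: state=(1.159, -0.101)
t=0.020: state=(1.158, -0.112)
t=0.030: state=(1.157, -0.123)
continuing one RK4 step at a time; state shown every 20 steps (Δt=0.2):
t=0.200: state=(1.121, -0.301)
t=0.400: state=(1.041, -0.498)
t=0.600: state=(0.921, -0.701)
t=0.800: state=(0.758, -0.941)
t=1.000: state=(0.539, -1.260)
t=1.200: state=(0.245, -1.709)
t=1.400: state=(-0.155, -2.308)
t=1.600: state=(-0.676, -2.853)
t=1.800: state=(-1.249, -2.700)
t=2.000: state=(-1.691, -1.626)
t=2.200: state=(-1.902, -0.560)
t=2.400: state=(-1.949, 0.017)
t=2.600: state=(-1.916, 0.272)
t=2.800: state=(-1.849, 0.392)
t=3.000: state=(-1.763, 0.463)
t=3.200: state=(-1.664, 0.521)
t=3.400: state=(-1.554, 0.581)
t=3.600: state=(-1.431, 0.654)
t=3.800: state=(-1.291, 0.748)
t=4.000: state=(-1.129, 0.878)
t=4.200: state=(-0.936, 1.065)
t=4.400: state=(-0.697, 1.346)
t=4.600: state=(-0.388, 1.778)
t=4.800: state=(0.027, 2.408)
t=5.000: state=(0.579, 3.077)
t=5.200: state=(1.212, 3.053)
t=5.250: state=(1.360, 2.844)
compare at T: x=1.360, y=2.844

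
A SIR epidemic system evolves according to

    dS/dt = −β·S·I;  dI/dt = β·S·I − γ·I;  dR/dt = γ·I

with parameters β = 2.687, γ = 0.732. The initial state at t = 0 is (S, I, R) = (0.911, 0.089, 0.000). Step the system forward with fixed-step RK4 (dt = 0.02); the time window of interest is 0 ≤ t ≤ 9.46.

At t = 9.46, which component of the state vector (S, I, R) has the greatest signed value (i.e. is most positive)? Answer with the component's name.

t=0.000: state=(0.911, 0.089, 0.000)
step 1 (dt=0.02): k1=(-0.218, 0.153, 0.065), k2=(-0.221, 0.155, 0.066), k3=(-0.221, 0.155, 0.066), k4=(-0.224, 0.157, 0.067); state += dt/6·(k1+2k2+2k3+k4)
t=0.020: state=(0.907, 0.092, 0.001)
t=0.040: state=(0.902, 0.095, 0.003)
t=0.060: state=(0.897, 0.099, 0.004)
continuing one RK4 step at a time; state shown every 25 steps (Δt=0.5):
t=0.500: state=(0.759, 0.191, 0.050)
t=1.000: state=(0.538, 0.318, 0.143)
t=1.500: state=(0.330, 0.393, 0.276)
t=2.000: state=(0.194, 0.385, 0.421)
t=2.500: state=(0.120, 0.328, 0.552)
t=3.000: state=(0.081, 0.260, 0.660)
t=3.500: state=(0.060, 0.198, 0.743)
t=4.000: state=(0.047, 0.147, 0.806)
t=4.500: state=(0.040, 0.108, 0.852)
t=5.000: state=(0.035, 0.079, 0.886)
t=5.500: state=(0.032, 0.057, 0.911)
t=6.000: state=(0.030, 0.041, 0.928)
t=6.500: state=(0.029, 0.030, 0.941)
t=7.000: state=(0.028, 0.021, 0.951)
t=7.500: state=(0.027, 0.015, 0.957)
t=8.000: state=(0.027, 0.011, 0.962)
t=8.500: state=(0.026, 0.008, 0.966)
t=9.000: state=(0.026, 0.006, 0.968)
t=9.460: state=(0.026, 0.004, 0.970)
compare at T: S=0.026, I=0.004, R=0.970

largest component: R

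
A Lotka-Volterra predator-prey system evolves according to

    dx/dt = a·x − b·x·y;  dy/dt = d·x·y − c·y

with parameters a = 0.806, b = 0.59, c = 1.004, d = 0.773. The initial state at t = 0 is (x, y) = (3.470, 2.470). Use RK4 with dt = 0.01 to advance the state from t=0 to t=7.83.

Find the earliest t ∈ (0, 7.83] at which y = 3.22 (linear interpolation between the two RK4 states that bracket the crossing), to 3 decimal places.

t = 0.177

t=0.000: state=(3.470, 2.470)
step 1 (dt=0.01): k1=(-2.260, 4.145), k2=(-2.295, 4.158), k3=(-2.295, 4.158), k4=(-2.330, 4.171); state += dt/6·(k1+2k2+2k3+k4)
t=0.010: state=(3.447, 2.512)
t=0.020: state=(3.423, 2.553)
t=0.030: state=(3.399, 2.595)
t=0.170: state=(2.996, 3.191)
next step: t=0.180: state=(2.964, 3.232) — y has crossed 3.22
linear interpolation between t=0.170 (3.19061) and t=0.180 (3.23235) → t≈0.177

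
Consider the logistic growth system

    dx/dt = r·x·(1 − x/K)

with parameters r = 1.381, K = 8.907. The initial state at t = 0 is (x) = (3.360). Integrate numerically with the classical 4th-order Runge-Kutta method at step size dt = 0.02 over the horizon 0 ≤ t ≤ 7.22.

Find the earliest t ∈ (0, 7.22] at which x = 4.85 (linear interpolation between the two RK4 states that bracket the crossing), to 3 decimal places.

t=0.000: state=(3.360)
step 1 (dt=0.02): k1=(2.890), k2=(2.899), k3=(2.899), k4=(2.909); state += dt/6·(k1+2k2+2k3+k4)
t=0.020: state=(3.418)
t=0.040: state=(3.476)
t=0.060: state=(3.535)
t=0.480: state=(4.812)
next step: t=0.500: state=(4.874) — x has crossed 4.85
linear interpolation between t=0.480 (4.81248) and t=0.500 (4.87351) → t≈0.492

t = 0.492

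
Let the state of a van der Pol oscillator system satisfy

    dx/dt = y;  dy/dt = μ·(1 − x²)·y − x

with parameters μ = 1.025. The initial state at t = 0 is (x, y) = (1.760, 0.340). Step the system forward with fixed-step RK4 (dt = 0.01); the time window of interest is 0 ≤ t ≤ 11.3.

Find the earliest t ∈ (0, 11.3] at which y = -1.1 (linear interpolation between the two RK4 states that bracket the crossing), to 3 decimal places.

t=0.000: state=(1.760, 0.340)
step 1 (dt=0.01): k1=(0.340, -2.491), k2=(0.328, -2.468), k3=(0.328, -2.468), k4=(0.315, -2.445); state += dt/6·(k1+2k2+2k3+k4)
t=0.010: state=(1.763, 0.315)
t=0.020: state=(1.766, 0.291)
t=0.030: state=(1.769, 0.267)
continuing one RK4 step at a time; state shown every 50 steps (Δt=0.5):
t=0.500: state=(1.704, -0.427)
t=1.000: state=(1.401, -0.769)
t=1.420: state=(1.014, -1.095)
next step: t=1.430: state=(1.003, -1.105) — y has crossed -1.1
linear interpolation between t=1.420 (-1.09485) and t=1.430 (-1.10474) → t≈1.425

t = 1.425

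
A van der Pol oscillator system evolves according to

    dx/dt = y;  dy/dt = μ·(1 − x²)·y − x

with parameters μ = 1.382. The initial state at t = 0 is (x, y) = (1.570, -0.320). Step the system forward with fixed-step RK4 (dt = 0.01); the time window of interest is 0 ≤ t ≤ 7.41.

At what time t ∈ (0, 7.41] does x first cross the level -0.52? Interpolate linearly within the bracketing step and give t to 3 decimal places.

t = 1.761

t=0.000: state=(1.570, -0.320)
step 1 (dt=0.01): k1=(-0.320, -0.922), k2=(-0.325, -0.913), k3=(-0.325, -0.914), k4=(-0.329, -0.905); state += dt/6·(k1+2k2+2k3+k4)
t=0.010: state=(1.567, -0.329)
t=0.020: state=(1.563, -0.338)
t=0.030: state=(1.560, -0.347)
continuing one RK4 step at a time; state shown every 25 steps (Δt=0.25):
t=0.250: state=(1.465, -0.511)
t=0.500: state=(1.317, -0.668)
t=0.750: state=(1.129, -0.845)
t=1.000: state=(0.889, -1.091)
t=1.250: state=(0.572, -1.477)
t=1.500: state=(0.131, -2.091)
t=1.750: state=(-0.489, -2.853)
t=1.760: state=(-0.517, -2.877)
next step: t=1.770: state=(-0.546, -2.901) — x has crossed -0.52
linear interpolation between t=1.760 (-0.51723) and t=1.770 (-0.54612) → t≈1.761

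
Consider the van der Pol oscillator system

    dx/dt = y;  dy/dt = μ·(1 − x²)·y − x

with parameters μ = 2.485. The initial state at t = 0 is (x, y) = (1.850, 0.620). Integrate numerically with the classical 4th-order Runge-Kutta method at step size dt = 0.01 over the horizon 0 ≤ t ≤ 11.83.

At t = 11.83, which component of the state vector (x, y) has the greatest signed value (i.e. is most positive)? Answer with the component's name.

t=0.000: state=(1.850, 0.620)
step 1 (dt=0.01): k1=(0.620, -5.582), k2=(0.592, -5.434), k3=(0.593, -5.438), k4=(0.566, -5.292); state += dt/6·(k1+2k2+2k3+k4)
t=0.010: state=(1.856, 0.566)
t=0.020: state=(1.861, 0.514)
t=0.030: state=(1.866, 0.465)
continuing one RK4 step at a time; state shown every 50 steps (Δt=0.5):
t=0.500: state=(1.841, -0.262)
t=1.000: state=(1.687, -0.340)
t=1.500: state=(1.499, -0.418)
t=2.000: state=(1.258, -0.567)
t=2.500: state=(0.894, -0.961)
t=3.000: state=(0.107, -2.610)
t=3.500: state=(-1.730, -2.489)
t=4.000: state=(-2.004, 0.190)
t=4.500: state=(-1.876, 0.286)
t=5.000: state=(-1.722, 0.331)
t=5.500: state=(-1.541, 0.399)
t=6.000: state=(-1.314, 0.526)
t=6.500: state=(-0.986, 0.838)
t=7.000: state=(-0.344, 2.029)
t=7.500: state=(1.400, 3.846)
t=8.000: state=(2.019, -0.099)
t=8.500: state=(1.905, -0.278)
t=9.000: state=(1.756, -0.321)
t=9.500: state=(1.582, -0.382)
t=10.000: state=(1.366, -0.492)
t=10.500: state=(1.068, -0.743)
t=11.000: state=(0.531, -1.610)
t=11.500: state=(-0.965, -4.416)
t=11.830: state=(-1.940, -1.020)
compare at T: x=-1.940, y=-1.020

largest component: y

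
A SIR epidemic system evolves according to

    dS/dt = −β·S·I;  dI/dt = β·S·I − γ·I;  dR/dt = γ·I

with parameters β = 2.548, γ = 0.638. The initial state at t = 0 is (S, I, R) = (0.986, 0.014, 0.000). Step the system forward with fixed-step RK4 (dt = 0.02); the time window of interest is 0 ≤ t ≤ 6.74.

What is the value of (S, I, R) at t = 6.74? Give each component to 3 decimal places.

t=0.000: state=(0.986, 0.014, 0.000)
step 1 (dt=0.02): k1=(-0.035, 0.026, 0.009), k2=(-0.036, 0.027, 0.009), k3=(-0.036, 0.027, 0.009), k4=(-0.036, 0.027, 0.009); state += dt/6·(k1+2k2+2k3+k4)
t=0.020: state=(0.985, 0.015, 0.000)
t=0.040: state=(0.985, 0.015, 0.000)
t=0.060: state=(0.984, 0.016, 0.001)
continuing one RK4 step at a time; state shown every 25 steps (Δt=0.5):
t=0.500: state=(0.957, 0.035, 0.007)
t=1.000: state=(0.891, 0.083, 0.025)
t=1.500: state=(0.760, 0.175, 0.065)
t=2.000: state=(0.563, 0.297, 0.140)
t=2.500: state=(0.361, 0.387, 0.251)
t=3.000: state=(0.217, 0.404, 0.379)
t=3.500: state=(0.132, 0.365, 0.503)
t=4.000: state=(0.086, 0.304, 0.610)
t=4.500: state=(0.061, 0.242, 0.697)
t=5.000: state=(0.046, 0.188, 0.765)
t=5.500: state=(0.038, 0.144, 0.818)
t=6.000: state=(0.032, 0.110, 0.858)
t=6.500: state=(0.028, 0.083, 0.889)
t=6.740: state=(0.027, 0.072, 0.901)

(S, I, R) = (0.027, 0.072, 0.901)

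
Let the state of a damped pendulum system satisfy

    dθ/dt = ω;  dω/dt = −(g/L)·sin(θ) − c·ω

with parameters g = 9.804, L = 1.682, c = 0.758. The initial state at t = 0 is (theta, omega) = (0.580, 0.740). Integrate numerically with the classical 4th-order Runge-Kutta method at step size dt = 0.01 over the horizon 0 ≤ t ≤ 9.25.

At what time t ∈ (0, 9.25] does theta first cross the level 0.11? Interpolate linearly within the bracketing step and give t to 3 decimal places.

t = 0.854

t=0.000: state=(0.580, 0.740)
step 1 (dt=0.01): k1=(0.740, -3.755), k2=(0.721, -3.759), k3=(0.721, -3.759), k4=(0.702, -3.762); state += dt/6·(k1+2k2+2k3+k4)
t=0.010: state=(0.587, 0.702)
t=0.020: state=(0.594, 0.665)
t=0.030: state=(0.601, 0.627)
continuing one RK4 step at a time; state shown every 50 steps (Δt=0.5):
t=0.500: state=(0.510, -0.885)
t=0.850: state=(0.115, -1.228)
next step: t=0.860: state=(0.103, -1.225) — theta has crossed 0.11
linear interpolation between t=0.850 (0.11516) and t=0.860 (0.10290) → t≈0.854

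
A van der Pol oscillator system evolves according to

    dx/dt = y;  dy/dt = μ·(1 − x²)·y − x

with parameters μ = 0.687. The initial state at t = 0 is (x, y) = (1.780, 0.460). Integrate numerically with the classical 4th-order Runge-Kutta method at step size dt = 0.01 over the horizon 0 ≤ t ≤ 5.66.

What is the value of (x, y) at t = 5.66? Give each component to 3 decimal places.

(x, y) = (0.910, 2.352)

t=0.000: state=(1.780, 0.460)
step 1 (dt=0.01): k1=(0.460, -2.465), k2=(0.448, -2.452), k3=(0.448, -2.452), k4=(0.435, -2.438); state += dt/6·(k1+2k2+2k3+k4)
t=0.010: state=(1.784, 0.435)
t=0.020: state=(1.789, 0.411)
t=0.030: state=(1.793, 0.387)
continuing one RK4 step at a time; state shown every 20 steps (Δt=0.2):
t=0.200: state=(1.827, 0.026)
t=0.400: state=(1.798, -0.293)
t=0.600: state=(1.715, -0.526)
t=0.800: state=(1.591, -0.709)
t=1.000: state=(1.433, -0.872)
t=1.200: state=(1.242, -1.037)
t=1.400: state=(1.017, -1.220)
t=1.600: state=(0.752, -1.436)
t=1.800: state=(0.440, -1.693)
t=2.000: state=(0.073, -1.978)
t=2.200: state=(-0.350, -2.231)
t=2.400: state=(-0.809, -2.320)
t=2.600: state=(-1.256, -2.087)
t=2.800: state=(-1.621, -1.526)
t=3.000: state=(-1.858, -0.845)
t=3.200: state=(-1.966, -0.264)
t=3.400: state=(-1.975, 0.149)
t=3.600: state=(-1.916, 0.426)
t=3.800: state=(-1.810, 0.620)
t=4.000: state=(-1.670, 0.773)
t=4.200: state=(-1.502, 0.915)
t=4.400: state=(-1.304, 1.064)
t=4.600: state=(-1.074, 1.237)
t=4.800: state=(-0.807, 1.446)
t=5.000: state=(-0.493, 1.699)
t=5.200: state=(-0.125, 1.988)
t=5.400: state=(0.301, 2.257)
t=5.600: state=(0.768, 2.374)
t=5.660: state=(0.910, 2.352)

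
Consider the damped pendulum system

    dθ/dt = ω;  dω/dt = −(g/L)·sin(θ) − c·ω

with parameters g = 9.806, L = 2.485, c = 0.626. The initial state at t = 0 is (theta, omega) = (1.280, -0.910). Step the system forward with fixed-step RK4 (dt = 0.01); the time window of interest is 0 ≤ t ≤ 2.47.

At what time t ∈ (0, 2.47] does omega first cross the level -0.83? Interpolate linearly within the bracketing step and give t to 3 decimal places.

t = 1.219

t=0.000: state=(1.280, -0.910)
step 1 (dt=0.01): k1=(-0.910, -3.211), k2=(-0.926, -3.196), k3=(-0.926, -3.195), k4=(-0.942, -3.180); state += dt/6·(k1+2k2+2k3+k4)
t=0.010: state=(1.271, -0.942)
t=0.020: state=(1.261, -0.974)
t=0.030: state=(1.251, -1.005)
continuing one RK4 step at a time; state shown every 10 steps (Δt=0.1):
t=0.100: state=(1.173, -1.215)
t=0.200: state=(1.038, -1.483)
t=0.300: state=(0.878, -1.706)
t=0.400: state=(0.699, -1.874)
t=0.500: state=(0.506, -1.976)
t=0.600: state=(0.306, -2.007)
t=0.700: state=(0.107, -1.963)
t=0.800: state=(-0.084, -1.847)
t=0.900: state=(-0.260, -1.669)
t=1.000: state=(-0.416, -1.440)
t=1.100: state=(-0.547, -1.174)
t=1.200: state=(-0.650, -0.887)
t=1.210: state=(-0.659, -0.857)
next step: t=1.220: state=(-0.667, -0.828) — omega has crossed -0.83
linear interpolation between t=1.210 (-0.85715) and t=1.220 (-0.82758) → t≈1.219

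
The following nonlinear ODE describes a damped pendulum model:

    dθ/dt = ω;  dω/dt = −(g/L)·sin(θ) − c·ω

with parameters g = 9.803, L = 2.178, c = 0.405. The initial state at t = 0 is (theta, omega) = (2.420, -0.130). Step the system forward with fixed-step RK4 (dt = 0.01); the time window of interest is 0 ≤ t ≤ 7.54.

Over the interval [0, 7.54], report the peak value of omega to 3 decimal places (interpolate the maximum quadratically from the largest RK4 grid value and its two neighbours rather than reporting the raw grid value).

t=0.000: state=(2.420, -0.130)
step 1 (dt=0.01): k1=(-0.130, -2.921), k2=(-0.145, -2.917), k3=(-0.145, -2.917), k4=(-0.159, -2.914); state += dt/6·(k1+2k2+2k3+k4)
t=0.010: state=(2.419, -0.159)
t=0.020: state=(2.417, -0.188)
t=0.030: state=(2.415, -0.217)
continuing one RK4 step at a time; state shown every 25 steps (Δt=0.25):
t=0.250: state=(2.297, -0.861)
t=0.500: state=(1.983, -1.668)
t=0.750: state=(1.455, -2.551)
t=1.000: state=(0.723, -3.237)
t=1.250: state=(-0.104, -3.234)
t=1.500: state=(-0.826, -2.432)
t=1.750: state=(-1.290, -1.259)
t=2.000: state=(-1.456, -0.085)
t=2.250: state=(-1.341, 0.981)
t=2.500: state=(-0.980, 1.869)
t=2.750: state=(-0.438, 2.382)
t=3.000: state=(0.160, 2.291)
t=3.250: state=(0.659, 1.631)
t=3.500: state=(0.952, 0.689)
t=3.750: state=(1.002, -0.277)
t=4.000: state=(0.825, -1.106)
t=4.250: state=(0.473, -1.650)
t=4.500: state=(0.037, -1.758)
t=4.750: state=(-0.367, -1.402)
t=5.000: state=(-0.639, -0.738)
t=5.250: state=(-0.728, 0.022)
t=5.500: state=(-0.634, 0.704)
t=5.750: state=(-0.394, 1.169)
t=6.000: state=(-0.077, 1.305)
t=6.250: state=(0.229, 1.091)
t=6.500: state=(0.447, 0.620)
t=6.750: state=(0.531, 0.046)
t=7.000: state=(0.474, -0.483)
t=7.250: state=(0.303, -0.847)
t=7.500: state=(0.071, -0.965)
t=7.540: state=(0.032, -0.958)
largest grid value and its neighbours: omega(2.830)=2.42450, omega(2.840)=2.42508, omega(2.850)=2.42459
parabola through these three points peaks at t≈2.840 with omega≈2.42508

max omega = 2.425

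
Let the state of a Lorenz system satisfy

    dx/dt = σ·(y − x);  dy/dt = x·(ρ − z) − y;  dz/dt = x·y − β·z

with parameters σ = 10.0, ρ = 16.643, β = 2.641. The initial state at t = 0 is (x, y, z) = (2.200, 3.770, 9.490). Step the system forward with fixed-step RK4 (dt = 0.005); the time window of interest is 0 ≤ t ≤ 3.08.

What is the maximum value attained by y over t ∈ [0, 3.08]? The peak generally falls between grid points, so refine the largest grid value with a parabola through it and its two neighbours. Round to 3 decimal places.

max y = 11.357

t=0.000: state=(2.200, 3.770, 9.490)
step 1 (dt=0.005): k1=(15.700, 11.967, -16.769), k2=(15.607, 12.311, -16.443), k3=(15.618, 12.307, -16.445), k4=(15.534, 12.651, -16.117); state += dt/6·(k1+2k2+2k3+k4)
t=0.005: state=(2.278, 3.832, 9.408)
t=0.010: state=(2.355, 3.897, 9.329)
t=0.015: state=(2.432, 3.965, 9.253)
continuing one RK4 step at a time; state shown every 20 steps (Δt=0.1):
t=0.100: state=(3.811, 5.637, 8.538)
t=0.200: state=(6.040, 8.676, 9.690)
t=0.300: state=(8.779, 11.258, 14.210)
t=0.400: state=(9.981, 9.478, 20.063)
t=0.500: state=(7.882, 4.730, 21.050)
t=0.600: state=(4.876, 2.410, 18.006)
t=0.700: state=(3.206, 2.289, 14.590)
t=0.800: state=(2.873, 3.046, 11.883)
t=0.900: state=(3.463, 4.458, 10.149)
t=1.000: state=(4.872, 6.699, 9.833)
t=1.100: state=(7.039, 9.422, 11.852)
t=1.200: state=(9.102, 10.449, 16.501)
t=1.300: state=(9.075, 7.615, 20.246)
t=1.400: state=(6.780, 4.140, 19.570)
t=1.500: state=(4.546, 2.899, 16.659)
t=1.600: state=(3.549, 3.155, 13.808)
t=1.700: state=(3.645, 4.187, 11.729)
t=1.800: state=(4.587, 5.917, 10.819)
t=1.900: state=(6.253, 8.189, 11.701)
t=2.000: state=(8.157, 9.778, 14.868)
t=2.100: state=(8.919, 8.614, 18.643)
t=2.200: state=(7.615, 5.591, 19.534)
t=2.300: state=(5.561, 3.755, 17.592)
t=2.400: state=(4.278, 3.544, 15.005)
t=2.500: state=(4.046, 4.278, 12.906)
t=2.600: state=(4.676, 5.679, 11.796)
t=2.700: state=(5.988, 7.554, 12.176)
t=2.800: state=(7.591, 9.055, 14.431)
t=2.900: state=(8.487, 8.625, 17.569)
t=3.000: state=(7.775, 6.351, 18.941)
t=3.080: state=(6.457, 4.756, 18.146)
largest grid value and its neighbours: y(0.315)=11.35222, y(0.320)=11.35673, y(0.325)=11.34708
parabola through these three points peaks at t≈0.319 with y≈11.35697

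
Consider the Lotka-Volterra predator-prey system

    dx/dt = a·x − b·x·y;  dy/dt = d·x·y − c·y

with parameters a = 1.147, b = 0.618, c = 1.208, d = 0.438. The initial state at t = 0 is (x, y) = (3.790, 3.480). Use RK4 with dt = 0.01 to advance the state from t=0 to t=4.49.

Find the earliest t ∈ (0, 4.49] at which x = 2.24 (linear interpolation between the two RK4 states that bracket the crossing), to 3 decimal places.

t=0.000: state=(3.790, 3.480)
step 1 (dt=0.01): k1=(-3.804, 1.573), k2=(-3.803, 1.548), k3=(-3.803, 1.547), k4=(-3.802, 1.522); state += dt/6·(k1+2k2+2k3+k4)
t=0.010: state=(3.752, 3.495)
t=0.020: state=(3.714, 3.510)
t=0.030: state=(3.676, 3.525)
continuing one RK4 step at a time; state shown every 20 steps (Δt=0.2):
t=0.200: state=(3.054, 3.687)
t=0.400: state=(2.432, 3.678)
t=0.470: state=(2.250, 3.631)
next step: t=0.480: state=(2.225, 3.623) — x has crossed 2.24
linear interpolation between t=0.470 (2.24998) and t=0.480 (2.22549) → t≈0.474

t = 0.474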